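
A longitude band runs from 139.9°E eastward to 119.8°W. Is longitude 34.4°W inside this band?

No

Band width going east from +139.9° to -119.8°: ((-119.8 − 139.9) mod 360) = 100.3°.
Offset of -34.4° east of the west edge: ((-34.4 − 139.9) mod 360) = 185.7°.
185.7° > 100.3° ⇒ outside.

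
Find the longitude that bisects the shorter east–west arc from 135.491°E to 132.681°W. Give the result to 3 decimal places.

178.595°W

Signed shortest Δλ from +135.491° to -132.681° is +91.828°.
Midpoint longitude = +135.491° + (+91.828°)/2 = +135.491° + 45.914° = +181.405°.
Normalise into (−180°, 180°]: -178.595°.
(The naïve average (+135.491 + -132.681)/2 = 1.405° is on the wrong side of the globe.)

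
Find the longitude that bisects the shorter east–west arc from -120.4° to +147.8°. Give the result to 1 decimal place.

Signed shortest Δλ from -120.4° to +147.8° is -91.8°.
Midpoint longitude = -120.4° + (-91.8°)/2 = -120.4° − 45.9° = -166.3°.
(The naïve average (-120.4 + +147.8)/2 = 13.7° is on the wrong side of the globe.)

-166.3°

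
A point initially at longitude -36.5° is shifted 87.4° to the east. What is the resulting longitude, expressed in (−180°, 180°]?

+50.9°

Start at -36.5°; shift +87.4° → +50.9°.
+50.9° already lies in (−180°, 180°].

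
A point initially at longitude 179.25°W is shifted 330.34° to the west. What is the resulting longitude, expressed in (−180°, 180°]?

149.59°W

Start at -179.25°; shift −330.34° → -509.59°.
-509.59° lies outside (−180°, 180°]; add 360° → -149.59°.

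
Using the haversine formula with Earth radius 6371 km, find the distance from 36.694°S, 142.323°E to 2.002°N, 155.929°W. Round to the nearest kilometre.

Δλ = -155.929 − 142.323 = -298.252°; wrapped into (−180°, 180°]: 61.748°.
Δφ = 2.002 − -36.694 = 38.696°.
a = sin²(Δφ/2) + cos φ₁ · cos φ₂ · sin²(Δλ/2) = 0.320778.
c = 2·atan2(√a, √(1−a)) = 1.20420 rad → d = 6371·c ≈ 7671.93 km.

7672 km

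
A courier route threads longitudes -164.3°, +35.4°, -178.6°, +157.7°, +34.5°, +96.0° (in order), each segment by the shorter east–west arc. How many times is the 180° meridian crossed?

3

Leg 1: -164.3° → +35.4°, shortest Δλ = -160.3° (west) — crosses 180°.
Leg 2: +35.4° → -178.6°, shortest Δλ = 146.0° (east) — crosses 180°.
Leg 3: -178.6° → +157.7°, shortest Δλ = -23.7° (west) — crosses 180°.
Leg 4: +157.7° → +34.5°, shortest Δλ = -123.2° (west) — does not cross 180°.
Leg 5: +34.5° → +96.0°, shortest Δλ = 61.5° (east) — does not cross 180°.
Total crossings: 3.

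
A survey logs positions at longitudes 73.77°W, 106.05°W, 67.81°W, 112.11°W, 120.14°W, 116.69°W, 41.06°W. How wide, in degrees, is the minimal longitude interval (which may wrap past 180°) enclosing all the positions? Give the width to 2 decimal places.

Sort the longitudes: -120.14°, -116.69°, -112.11°, -106.05°, -73.77°, -67.81°, -41.06°.
Eastward gaps between consecutive values (wrapping around): 3.45°, 4.58°, 6.06°, 32.28°, 5.96°, 26.75°, 280.92°.
Largest gap = 280.92° ⇒ minimal covering band is its complement: 360° − 280.92° = 79.08°.
Band runs from -120.14° eastward to -41.06°.

79.08°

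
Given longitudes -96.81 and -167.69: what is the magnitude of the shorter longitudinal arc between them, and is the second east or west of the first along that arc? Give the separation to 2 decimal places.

70.88° west

Raw difference: -167.69 − -96.81 = -70.88°.
Normalise into (−180°, 180°]: -70.88° stays -70.88°.
Negative ⇒ the second point lies to the west; separation 70.88°.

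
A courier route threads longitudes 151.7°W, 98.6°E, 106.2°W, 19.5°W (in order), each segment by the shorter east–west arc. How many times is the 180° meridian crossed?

Leg 1: -151.7° → +98.6°, shortest Δλ = -109.7° (west) — crosses 180°.
Leg 2: +98.6° → -106.2°, shortest Δλ = 155.2° (east) — crosses 180°.
Leg 3: -106.2° → -19.5°, shortest Δλ = 86.7° (east) — does not cross 180°.
Total crossings: 2.

2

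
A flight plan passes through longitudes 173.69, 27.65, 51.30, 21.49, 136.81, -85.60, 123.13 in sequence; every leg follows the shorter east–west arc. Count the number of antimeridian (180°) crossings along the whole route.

Leg 1: +173.69° → +27.65°, shortest Δλ = -146.04° (west) — does not cross 180°.
Leg 2: +27.65° → +51.30°, shortest Δλ = 23.65° (east) — does not cross 180°.
Leg 3: +51.30° → +21.49°, shortest Δλ = -29.81° (west) — does not cross 180°.
Leg 4: +21.49° → +136.81°, shortest Δλ = 115.32° (east) — does not cross 180°.
Leg 5: +136.81° → -85.60°, shortest Δλ = 137.59° (east) — crosses 180°.
Leg 6: -85.60° → +123.13°, shortest Δλ = -151.27° (west) — crosses 180°.
Total crossings: 2.

2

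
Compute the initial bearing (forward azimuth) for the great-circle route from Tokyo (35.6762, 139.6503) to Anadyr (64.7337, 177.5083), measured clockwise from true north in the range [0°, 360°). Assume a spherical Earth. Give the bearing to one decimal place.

26.0°

Δλ = 177.5083 − 139.6503 = 37.8580°.
θ = atan2( sin Δλ · cos φ₂ , cos φ₁ · sin φ₂ − sin φ₁ · cos φ₂ · cos Δλ )
  = atan2(0.26195, 0.53808) = 25.958° → normalised to [0°, 360°): 25.958°.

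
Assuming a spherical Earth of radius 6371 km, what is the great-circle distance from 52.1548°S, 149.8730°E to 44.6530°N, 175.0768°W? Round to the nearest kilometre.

11275 km

Δλ = -175.0768 − 149.8730 = -324.9498°; wrapped into (−180°, 180°]: 35.0502°.
Δφ = 44.6530 − -52.1548 = 96.8078°.
a = sin²(Δφ/2) + cos φ₁ · cos φ₂ · sin²(Δλ/2) = 0.598845.
c = 2·atan2(√a, √(1−a)) = 1.76980 rad → d = 6371·c ≈ 11275.38 km.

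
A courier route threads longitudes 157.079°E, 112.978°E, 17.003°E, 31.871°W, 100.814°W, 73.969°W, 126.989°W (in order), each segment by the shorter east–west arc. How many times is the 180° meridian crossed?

0

Leg 1: +157.079° → +112.978°, shortest Δλ = -44.101° (west) — does not cross 180°.
Leg 2: +112.978° → +17.003°, shortest Δλ = -95.975° (west) — does not cross 180°.
Leg 3: +17.003° → -31.871°, shortest Δλ = -48.874° (west) — does not cross 180°.
Leg 4: -31.871° → -100.814°, shortest Δλ = -68.943° (west) — does not cross 180°.
Leg 5: -100.814° → -73.969°, shortest Δλ = 26.845° (east) — does not cross 180°.
Leg 6: -73.969° → -126.989°, shortest Δλ = -53.02° (west) — does not cross 180°.
Total crossings: 0.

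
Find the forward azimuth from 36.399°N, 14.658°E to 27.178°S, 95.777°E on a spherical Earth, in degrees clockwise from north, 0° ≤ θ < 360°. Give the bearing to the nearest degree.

117°

Δλ = 95.777 − 14.658 = 81.119°.
θ = atan2( sin Δλ · cos φ₂ , cos φ₁ · sin φ₂ − sin φ₁ · cos φ₂ · cos Δλ )
  = atan2(0.87893, -0.44914) = 117.068° → normalised to [0°, 360°): 117.068°.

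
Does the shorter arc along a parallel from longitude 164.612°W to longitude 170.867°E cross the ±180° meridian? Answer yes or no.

Naïve |170.867 − -164.612| = 335.479° > 180°, so the shorter arc goes the other way round — across 180°.
Signed shortest Δλ = ((170.867 − -164.612 + 180) mod 360) − 180 = -24.521°.
Going west by 24.521° from -164.612° passes through 180° before reaching +170.867°.

Yes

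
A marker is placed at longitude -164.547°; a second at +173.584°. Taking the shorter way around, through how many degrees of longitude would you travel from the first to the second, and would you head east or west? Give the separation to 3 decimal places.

Raw difference: 173.584 − -164.547 = 338.131°.
Normalise into (−180°, 180°]: 338.131° − 360° = -21.869°.
Negative ⇒ the second point lies to the west; separation 21.869°.

21.869° west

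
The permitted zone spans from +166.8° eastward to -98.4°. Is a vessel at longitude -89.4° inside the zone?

Band width going east from +166.8° to -98.4°: ((-98.4 − 166.8) mod 360) = 94.8°.
Offset of -89.4° east of the west edge: ((-89.4 − 166.8) mod 360) = 103.8°.
103.8° > 94.8° ⇒ outside.

No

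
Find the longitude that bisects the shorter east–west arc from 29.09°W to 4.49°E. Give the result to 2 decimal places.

Signed shortest Δλ from -29.09° to +4.49° is +33.58°.
Midpoint longitude = -29.09° + (+33.58°)/2 = -29.09° + 16.79° = -12.30°.

12.30°W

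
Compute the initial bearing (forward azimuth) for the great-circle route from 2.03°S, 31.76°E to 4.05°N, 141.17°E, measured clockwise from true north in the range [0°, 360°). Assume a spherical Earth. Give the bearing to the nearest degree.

Δλ = 141.17 − 31.76 = 109.41°.
θ = atan2( sin Δλ · cos φ₂ , cos φ₁ · sin φ₂ − sin φ₁ · cos φ₂ · cos Δλ )
  = atan2(0.94081, 0.05884) = 86.421° → normalised to [0°, 360°): 86.421°.

86°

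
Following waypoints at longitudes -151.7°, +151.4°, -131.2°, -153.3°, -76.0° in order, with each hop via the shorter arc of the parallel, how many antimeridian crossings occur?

2

Leg 1: -151.7° → +151.4°, shortest Δλ = -56.9° (west) — crosses 180°.
Leg 2: +151.4° → -131.2°, shortest Δλ = 77.4° (east) — crosses 180°.
Leg 3: -131.2° → -153.3°, shortest Δλ = -22.1° (west) — does not cross 180°.
Leg 4: -153.3° → -76.0°, shortest Δλ = 77.3° (east) — does not cross 180°.
Total crossings: 2.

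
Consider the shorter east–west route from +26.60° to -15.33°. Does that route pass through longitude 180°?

No

Signed shortest Δλ = ((-15.33 − 26.60 + 180) mod 360) − 180 = -41.93°.
Going west by 41.93° from +26.60° reaches -15.33° without touching 180°.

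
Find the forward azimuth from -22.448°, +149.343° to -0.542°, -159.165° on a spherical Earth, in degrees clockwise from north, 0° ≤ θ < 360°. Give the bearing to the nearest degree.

Δλ = -159.165 − 149.343 = -308.508°; wrapped into (−180°, 180°]: 51.492°.
θ = atan2( sin Δλ · cos φ₂ , cos φ₁ · sin φ₂ − sin φ₁ · cos φ₂ · cos Δλ )
  = atan2(0.78249, 0.22899) = 73.688° → normalised to [0°, 360°): 73.688°.

74°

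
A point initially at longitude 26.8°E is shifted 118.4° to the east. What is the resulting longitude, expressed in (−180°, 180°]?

145.2°E

Start at +26.8°; shift +118.4° → +145.2°.
+145.2° already lies in (−180°, 180°].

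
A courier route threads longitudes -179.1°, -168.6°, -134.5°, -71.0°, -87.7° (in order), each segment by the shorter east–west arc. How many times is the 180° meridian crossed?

Leg 1: -179.1° → -168.6°, shortest Δλ = 10.5° (east) — does not cross 180°.
Leg 2: -168.6° → -134.5°, shortest Δλ = 34.1° (east) — does not cross 180°.
Leg 3: -134.5° → -71.0°, shortest Δλ = 63.5° (east) — does not cross 180°.
Leg 4: -71.0° → -87.7°, shortest Δλ = -16.7° (west) — does not cross 180°.
Total crossings: 0.

0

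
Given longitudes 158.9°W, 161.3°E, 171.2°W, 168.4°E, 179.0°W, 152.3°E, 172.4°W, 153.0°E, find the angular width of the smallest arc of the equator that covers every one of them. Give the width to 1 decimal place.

Sort the longitudes: -179.0°, -172.4°, -171.2°, -158.9°, +152.3°, +153.0°, +161.3°, +168.4°.
Eastward gaps between consecutive values (wrapping around): 6.6°, 1.2°, 12.3°, 311.2°, 0.7°, 8.3°, 7.1°, 12.6°.
Largest gap = 311.2° ⇒ minimal covering band is its complement: 360° − 311.2° = 48.8°.
Band runs from +152.3° eastward to -158.9°, crossing the antimeridian.

48.8°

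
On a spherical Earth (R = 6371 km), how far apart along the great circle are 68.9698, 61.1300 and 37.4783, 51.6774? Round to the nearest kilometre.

3549 km

Δλ = 51.6774 − 61.1300 = -9.4526°.
Δφ = 37.4783 − 68.9698 = -31.4915°.
a = sin²(Δφ/2) + cos φ₁ · cos φ₂ · sin²(Δλ/2) = 0.075575.
c = 2·atan2(√a, √(1−a)) = 0.55699 rad → d = 6371·c ≈ 3548.58 km.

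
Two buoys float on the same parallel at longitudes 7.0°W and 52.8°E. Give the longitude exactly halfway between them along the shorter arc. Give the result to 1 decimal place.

Signed shortest Δλ from -7.0° to +52.8° is +59.8°.
Midpoint longitude = -7.0° + (+59.8°)/2 = -7.0° + 29.9° = +22.9°.

22.9°E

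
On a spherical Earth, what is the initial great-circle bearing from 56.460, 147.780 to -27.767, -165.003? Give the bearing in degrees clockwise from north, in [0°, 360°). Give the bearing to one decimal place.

139.4°

Δλ = -165.003 − 147.780 = -312.783°; wrapped into (−180°, 180°]: 47.217°.
θ = atan2( sin Δλ · cos φ₂ , cos φ₁ · sin φ₂ − sin φ₁ · cos φ₂ · cos Δλ )
  = atan2(0.64942, -0.75835) = 139.425° → normalised to [0°, 360°): 139.425°.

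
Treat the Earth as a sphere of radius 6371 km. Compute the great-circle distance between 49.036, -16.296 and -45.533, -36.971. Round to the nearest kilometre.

Δλ = -36.971 − -16.296 = -20.675°.
Δφ = -45.533 − 49.036 = -94.569°.
a = sin²(Δφ/2) + cos φ₁ · cos φ₂ · sin²(Δλ/2) = 0.554618.
c = 2·atan2(√a, √(1−a)) = 1.68025 rad → d = 6371·c ≈ 10704.87 km.

10705 km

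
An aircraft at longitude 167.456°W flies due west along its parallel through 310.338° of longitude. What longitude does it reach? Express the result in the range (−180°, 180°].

117.794°W

Start at -167.456°; shift −310.338° → -477.794°.
-477.794° lies outside (−180°, 180°]; add 360° → -117.794°.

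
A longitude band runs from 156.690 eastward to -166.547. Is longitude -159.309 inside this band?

Band width going east from +156.690° to -166.547°: ((-166.547 − 156.690) mod 360) = 36.763°.
Offset of -159.309° east of the west edge: ((-159.309 − 156.690) mod 360) = 44.001°.
44.001° > 36.763° ⇒ outside.

No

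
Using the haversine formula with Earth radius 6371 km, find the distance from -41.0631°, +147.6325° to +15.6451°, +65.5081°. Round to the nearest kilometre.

Δλ = 65.5081 − 147.6325 = -82.1244°.
Δφ = 15.6451 − -41.0631 = 56.7082°.
a = sin²(Δφ/2) + cos φ₁ · cos φ₂ · sin²(Δλ/2) = 0.538832.
c = 2·atan2(√a, √(1−a)) = 1.64854 rad → d = 6371·c ≈ 10502.83 km.

10503 km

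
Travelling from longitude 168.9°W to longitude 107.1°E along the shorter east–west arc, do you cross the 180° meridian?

Naïve |107.1 − -168.9| = 276.0° > 180°, so the shorter arc goes the other way round — across 180°.
Signed shortest Δλ = ((107.1 − -168.9 + 180) mod 360) − 180 = -84.0°.
Going west by 84.0° from -168.9° passes through 180° before reaching +107.1°.

Yes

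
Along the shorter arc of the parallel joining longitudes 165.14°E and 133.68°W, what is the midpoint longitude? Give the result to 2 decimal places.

Signed shortest Δλ from +165.14° to -133.68° is +61.18°.
Midpoint longitude = +165.14° + (+61.18°)/2 = +165.14° + 30.59° = +195.73°.
Normalise into (−180°, 180°]: -164.27°.
(The naïve average (+165.14 + -133.68)/2 = 15.73° is on the wrong side of the globe.)

164.27°W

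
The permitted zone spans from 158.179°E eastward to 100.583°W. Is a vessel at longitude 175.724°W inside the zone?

Yes

Band width going east from +158.179° to -100.583°: ((-100.583 − 158.179) mod 360) = 101.238°.
Offset of -175.724° east of the west edge: ((-175.724 − 158.179) mod 360) = 26.097°.
26.097° ≤ 101.238° ⇒ inside.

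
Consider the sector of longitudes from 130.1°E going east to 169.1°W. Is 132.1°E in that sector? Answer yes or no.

Band width going east from +130.1° to -169.1°: ((-169.1 − 130.1) mod 360) = 60.8°.
Offset of +132.1° east of the west edge: ((132.1 − 130.1) mod 360) = 2.0°.
2.0° ≤ 60.8° ⇒ inside.

Yes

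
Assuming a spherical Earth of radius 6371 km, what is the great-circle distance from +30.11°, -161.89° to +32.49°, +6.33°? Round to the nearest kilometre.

Δλ = 6.33 − -161.89 = 168.22°.
Δφ = 32.49 − 30.11 = 2.38°.
a = sin²(Δφ/2) + cos φ₁ · cos φ₂ · sin²(Δλ/2) = 0.722416.
c = 2·atan2(√a, √(1−a)) = 2.03178 rad → d = 6371·c ≈ 12944.49 km.

12944 km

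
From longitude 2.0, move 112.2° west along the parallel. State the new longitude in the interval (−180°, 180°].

Start at +2.0°; shift −112.2° → -110.2°.
-110.2° already lies in (−180°, 180°].

-110.2°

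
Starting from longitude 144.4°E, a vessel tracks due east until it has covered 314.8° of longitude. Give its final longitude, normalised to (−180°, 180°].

99.2°E

Start at +144.4°; shift +314.8° → +459.2°.
+459.2° lies outside (−180°, 180°]; subtract 360° → +99.2°.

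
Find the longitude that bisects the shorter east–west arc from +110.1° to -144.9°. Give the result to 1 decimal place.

+162.6°

Signed shortest Δλ from +110.1° to -144.9° is +105.0°.
Midpoint longitude = +110.1° + (+105.0°)/2 = +110.1° + 52.5° = +162.6°.
(The naïve average (+110.1 + -144.9)/2 = -17.4° is on the wrong side of the globe.)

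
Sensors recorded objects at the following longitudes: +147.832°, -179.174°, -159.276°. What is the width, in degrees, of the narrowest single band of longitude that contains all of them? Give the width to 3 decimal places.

Sort the longitudes: -179.174°, -159.276°, +147.832°.
Eastward gaps between consecutive values (wrapping around): 19.898°, 307.108°, 32.994°.
Largest gap = 307.108° ⇒ minimal covering band is its complement: 360° − 307.108° = 52.892°.
Band runs from +147.832° eastward to -159.276°, crossing the antimeridian.

52.892°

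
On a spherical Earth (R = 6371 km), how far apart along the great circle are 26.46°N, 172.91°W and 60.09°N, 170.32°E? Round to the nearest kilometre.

Δλ = 170.32 − -172.91 = 343.23°; wrapped into (−180°, 180°]: -16.77°.
Δφ = 60.09 − 26.46 = 33.63°.
a = sin²(Δφ/2) + cos φ₁ · cos φ₂ · sin²(Δλ/2) = 0.093177.
c = 2·atan2(√a, √(1−a)) = 0.62040 rad → d = 6371·c ≈ 3952.57 km.

3953 km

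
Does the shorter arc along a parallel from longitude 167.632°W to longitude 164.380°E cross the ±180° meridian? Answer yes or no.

Naïve |164.380 − -167.632| = 332.012° > 180°, so the shorter arc goes the other way round — across 180°.
Signed shortest Δλ = ((164.380 − -167.632 + 180) mod 360) − 180 = -27.988°.
Going west by 27.988° from -167.632° passes through 180° before reaching +164.380°.

Yes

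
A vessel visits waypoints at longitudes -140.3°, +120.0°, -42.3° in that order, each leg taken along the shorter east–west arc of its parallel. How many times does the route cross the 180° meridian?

1

Leg 1: -140.3° → +120.0°, shortest Δλ = -99.7° (west) — crosses 180°.
Leg 2: +120.0° → -42.3°, shortest Δλ = -162.3° (west) — does not cross 180°.
Total crossings: 1.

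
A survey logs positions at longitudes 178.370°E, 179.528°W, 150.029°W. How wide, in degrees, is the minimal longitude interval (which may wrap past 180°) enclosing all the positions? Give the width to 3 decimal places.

31.601°

Sort the longitudes: -179.528°, -150.029°, +178.370°.
Eastward gaps between consecutive values (wrapping around): 29.499°, 328.399°, 2.102°.
Largest gap = 328.399° ⇒ minimal covering band is its complement: 360° − 328.399° = 31.601°.
Band runs from +178.370° eastward to -150.029°, crossing the antimeridian.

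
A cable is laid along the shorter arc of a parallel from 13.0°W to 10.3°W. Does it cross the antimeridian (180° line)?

No

Signed shortest Δλ = ((-10.3 − -13.0 + 180) mod 360) − 180 = 2.7°.
Going east by 2.7° from -13.0° reaches -10.3° without touching 180°.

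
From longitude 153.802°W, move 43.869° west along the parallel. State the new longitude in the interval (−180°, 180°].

162.329°E

Start at -153.802°; shift −43.869° → -197.671°.
-197.671° lies outside (−180°, 180°]; add 360° → +162.329°.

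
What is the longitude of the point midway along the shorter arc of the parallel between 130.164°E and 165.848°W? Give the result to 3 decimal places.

Signed shortest Δλ from +130.164° to -165.848° is +63.988°.
Midpoint longitude = +130.164° + (+63.988°)/2 = +130.164° + 31.994° = +162.158°.
(The naïve average (+130.164 + -165.848)/2 = -17.842° is on the wrong side of the globe.)

162.158°E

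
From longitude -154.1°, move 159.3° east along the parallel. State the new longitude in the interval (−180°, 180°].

Start at -154.1°; shift +159.3° → +5.2°.
+5.2° already lies in (−180°, 180°].

+5.2°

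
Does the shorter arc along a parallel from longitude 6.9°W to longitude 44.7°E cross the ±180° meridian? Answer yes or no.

Signed shortest Δλ = ((44.7 − -6.9 + 180) mod 360) − 180 = 51.6°.
Going east by 51.6° from -6.9° reaches +44.7° without touching 180°.

No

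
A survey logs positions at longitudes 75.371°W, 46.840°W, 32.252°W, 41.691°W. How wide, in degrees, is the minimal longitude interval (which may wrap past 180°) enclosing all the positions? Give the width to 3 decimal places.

43.119°

Sort the longitudes: -75.371°, -46.840°, -41.691°, -32.252°.
Eastward gaps between consecutive values (wrapping around): 28.531°, 5.149°, 9.439°, 316.881°.
Largest gap = 316.881° ⇒ minimal covering band is its complement: 360° − 316.881° = 43.119°.
Band runs from -75.371° eastward to -32.252°.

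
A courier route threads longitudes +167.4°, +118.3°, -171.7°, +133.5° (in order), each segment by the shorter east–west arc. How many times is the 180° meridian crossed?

Leg 1: +167.4° → +118.3°, shortest Δλ = -49.1° (west) — does not cross 180°.
Leg 2: +118.3° → -171.7°, shortest Δλ = 70.0° (east) — crosses 180°.
Leg 3: -171.7° → +133.5°, shortest Δλ = -54.8° (west) — crosses 180°.
Total crossings: 2.

2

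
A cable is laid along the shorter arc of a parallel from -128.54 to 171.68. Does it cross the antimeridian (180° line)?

Naïve |171.68 − -128.54| = 300.22° > 180°, so the shorter arc goes the other way round — across 180°.
Signed shortest Δλ = ((171.68 − -128.54 + 180) mod 360) − 180 = -59.78°.
Going west by 59.78° from -128.54° passes through 180° before reaching +171.68°.

Yes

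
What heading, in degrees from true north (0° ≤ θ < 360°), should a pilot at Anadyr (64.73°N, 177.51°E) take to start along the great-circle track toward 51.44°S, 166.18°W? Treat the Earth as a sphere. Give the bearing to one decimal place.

Δλ = -166.18 − 177.51 = -343.69°; wrapped into (−180°, 180°]: 16.31°.
θ = atan2( sin Δλ · cos φ₂ , cos φ₁ · sin φ₂ − sin φ₁ · cos φ₂ · cos Δλ )
  = atan2(0.17505, -0.87480) = 168.684° → normalised to [0°, 360°): 168.684°.

168.7°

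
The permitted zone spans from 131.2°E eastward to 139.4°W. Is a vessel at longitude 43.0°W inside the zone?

Band width going east from +131.2° to -139.4°: ((-139.4 − 131.2) mod 360) = 89.4°.
Offset of -43.0° east of the west edge: ((-43.0 − 131.2) mod 360) = 185.8°.
185.8° > 89.4° ⇒ outside.

No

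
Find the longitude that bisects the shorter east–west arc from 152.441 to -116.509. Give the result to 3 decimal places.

-162.034°

Signed shortest Δλ from +152.441° to -116.509° is +91.050°.
Midpoint longitude = +152.441° + (+91.050°)/2 = +152.441° + 45.525° = +197.966°.
Normalise into (−180°, 180°]: -162.034°.
(The naïve average (+152.441 + -116.509)/2 = 17.966° is on the wrong side of the globe.)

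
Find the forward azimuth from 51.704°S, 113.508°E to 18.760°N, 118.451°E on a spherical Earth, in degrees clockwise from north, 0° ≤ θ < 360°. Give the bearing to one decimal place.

Δλ = 118.451 − 113.508 = 4.943°.
θ = atan2( sin Δλ · cos φ₂ , cos φ₁ · sin φ₂ − sin φ₁ · cos φ₂ · cos Δλ )
  = atan2(0.08159, 0.93967) = 4.962° → normalised to [0°, 360°): 4.962°.

5.0°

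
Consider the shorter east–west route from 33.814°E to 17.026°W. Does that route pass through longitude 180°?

No

Signed shortest Δλ = ((-17.026 − 33.814 + 180) mod 360) − 180 = -50.84°.
Going west by 50.84° from +33.814° reaches -17.026° without touching 180°.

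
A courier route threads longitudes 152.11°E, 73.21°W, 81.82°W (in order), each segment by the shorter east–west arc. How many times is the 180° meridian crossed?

Leg 1: +152.11° → -73.21°, shortest Δλ = 134.68° (east) — crosses 180°.
Leg 2: -73.21° → -81.82°, shortest Δλ = -8.61° (west) — does not cross 180°.
Total crossings: 1.

1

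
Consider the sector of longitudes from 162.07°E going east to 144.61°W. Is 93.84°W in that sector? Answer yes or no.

Band width going east from +162.07° to -144.61°: ((-144.61 − 162.07) mod 360) = 53.32°.
Offset of -93.84° east of the west edge: ((-93.84 − 162.07) mod 360) = 104.09°.
104.09° > 53.32° ⇒ outside.

No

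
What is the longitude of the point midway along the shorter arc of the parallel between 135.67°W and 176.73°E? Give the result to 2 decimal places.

159.47°W

Signed shortest Δλ from -135.67° to +176.73° is -47.60°.
Midpoint longitude = -135.67° + (-47.60°)/2 = -135.67° − 23.80° = -159.47°.
(The naïve average (-135.67 + +176.73)/2 = 20.53° is on the wrong side of the globe.)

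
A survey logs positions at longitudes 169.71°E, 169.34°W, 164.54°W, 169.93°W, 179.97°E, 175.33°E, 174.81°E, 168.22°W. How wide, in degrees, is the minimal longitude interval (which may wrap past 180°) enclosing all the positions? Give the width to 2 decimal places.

Sort the longitudes: -169.93°, -169.34°, -168.22°, -164.54°, +169.71°, +174.81°, +175.33°, +179.97°.
Eastward gaps between consecutive values (wrapping around): 0.59°, 1.12°, 3.68°, 334.25°, 5.10°, 0.52°, 4.64°, 10.10°.
Largest gap = 334.25° ⇒ minimal covering band is its complement: 360° − 334.25° = 25.75°.
Band runs from +169.71° eastward to -164.54°, crossing the antimeridian.

25.75°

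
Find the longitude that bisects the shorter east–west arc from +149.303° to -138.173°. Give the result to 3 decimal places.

Signed shortest Δλ from +149.303° to -138.173° is +72.524°.
Midpoint longitude = +149.303° + (+72.524°)/2 = +149.303° + 36.262° = +185.565°.
Normalise into (−180°, 180°]: -174.435°.
(The naïve average (+149.303 + -138.173)/2 = 5.565° is on the wrong side of the globe.)

-174.435°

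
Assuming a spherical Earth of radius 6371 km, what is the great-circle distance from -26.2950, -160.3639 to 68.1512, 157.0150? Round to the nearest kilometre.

11068 km

Δλ = 157.0150 − -160.3639 = 317.3789°; wrapped into (−180°, 180°]: -42.6211°.
Δφ = 68.1512 − -26.2950 = 94.4462°.
a = sin²(Δφ/2) + cos φ₁ · cos φ₂ · sin²(Δλ/2) = 0.582829.
c = 2·atan2(√a, √(1−a)) = 1.73722 rad → d = 6371·c ≈ 11067.83 km.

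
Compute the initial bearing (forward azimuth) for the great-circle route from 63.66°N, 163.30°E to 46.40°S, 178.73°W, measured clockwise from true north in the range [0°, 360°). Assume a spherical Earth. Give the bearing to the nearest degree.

Δλ = -178.73 − 163.30 = -342.03°; wrapped into (−180°, 180°]: 17.97°.
θ = atan2( sin Δλ · cos φ₂ , cos φ₁ · sin φ₂ − sin φ₁ · cos φ₂ · cos Δλ )
  = atan2(0.21276, -0.90919) = 166.829° → normalised to [0°, 360°): 166.829°.

167°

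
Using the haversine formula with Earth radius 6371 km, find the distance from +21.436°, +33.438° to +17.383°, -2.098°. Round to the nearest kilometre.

3746 km

Δλ = -2.098 − 33.438 = -35.536°.
Δφ = 17.383 − 21.436 = -4.053°.
a = sin²(Δφ/2) + cos φ₁ · cos φ₂ · sin²(Δλ/2) = 0.083975.
c = 2·atan2(√a, √(1−a)) = 0.58800 rad → d = 6371·c ≈ 3746.16 km.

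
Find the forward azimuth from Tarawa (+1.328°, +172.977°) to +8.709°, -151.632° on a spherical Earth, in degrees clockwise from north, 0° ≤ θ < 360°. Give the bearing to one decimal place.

76.9°

Δλ = -151.632 − 172.977 = -324.609°; wrapped into (−180°, 180°]: 35.391°.
θ = atan2( sin Δλ · cos φ₂ , cos φ₁ · sin φ₂ − sin φ₁ · cos φ₂ · cos Δλ )
  = atan2(0.57248, 0.13270) = 76.949° → normalised to [0°, 360°): 76.949°.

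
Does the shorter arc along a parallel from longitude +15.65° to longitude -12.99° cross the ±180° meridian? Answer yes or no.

Signed shortest Δλ = ((-12.99 − 15.65 + 180) mod 360) − 180 = -28.64°.
Going west by 28.64° from +15.65° reaches -12.99° without touching 180°.

No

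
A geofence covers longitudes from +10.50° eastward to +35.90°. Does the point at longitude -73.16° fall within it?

Band width going east from +10.50° to +35.90°: ((35.90 − 10.50) mod 360) = 25.40°.
Offset of -73.16° east of the west edge: ((-73.16 − 10.50) mod 360) = 276.34°.
276.34° > 25.40° ⇒ outside.

No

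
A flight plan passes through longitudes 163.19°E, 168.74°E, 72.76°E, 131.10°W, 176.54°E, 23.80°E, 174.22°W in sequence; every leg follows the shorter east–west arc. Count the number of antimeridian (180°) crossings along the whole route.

3

Leg 1: +163.19° → +168.74°, shortest Δλ = 5.55° (east) — does not cross 180°.
Leg 2: +168.74° → +72.76°, shortest Δλ = -95.98° (west) — does not cross 180°.
Leg 3: +72.76° → -131.10°, shortest Δλ = 156.14° (east) — crosses 180°.
Leg 4: -131.10° → +176.54°, shortest Δλ = -52.36° (west) — crosses 180°.
Leg 5: +176.54° → +23.80°, shortest Δλ = -152.74° (west) — does not cross 180°.
Leg 6: +23.80° → -174.22°, shortest Δλ = 161.98° (east) — crosses 180°.
Total crossings: 3.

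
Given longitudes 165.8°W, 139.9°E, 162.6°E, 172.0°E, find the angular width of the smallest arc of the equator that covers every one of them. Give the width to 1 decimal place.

54.3°

Sort the longitudes: -165.8°, +139.9°, +162.6°, +172.0°.
Eastward gaps between consecutive values (wrapping around): 305.7°, 22.7°, 9.4°, 22.2°.
Largest gap = 305.7° ⇒ minimal covering band is its complement: 360° − 305.7° = 54.3°.
Band runs from +139.9° eastward to -165.8°, crossing the antimeridian.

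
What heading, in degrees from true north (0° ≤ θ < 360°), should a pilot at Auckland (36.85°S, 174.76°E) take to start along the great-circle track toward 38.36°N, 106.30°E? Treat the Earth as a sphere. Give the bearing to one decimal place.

Δλ = 106.30 − 174.76 = -68.46°.
θ = atan2( sin Δλ · cos φ₂ , cos φ₁ · sin φ₂ − sin φ₁ · cos φ₂ · cos Δλ )
  = atan2(-0.72936, 0.66927) = -47.460° → normalised to [0°, 360°): 312.540°.

312.5°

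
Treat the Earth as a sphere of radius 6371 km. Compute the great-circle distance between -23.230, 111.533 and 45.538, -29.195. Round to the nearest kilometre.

15705 km

Δλ = -29.195 − 111.533 = -140.728°.
Δφ = 45.538 − -23.230 = 68.768°.
a = sin²(Δφ/2) + cos φ₁ · cos φ₂ · sin²(Δλ/2) = 0.889894.
c = 2·atan2(√a, √(1−a)) = 2.46512 rad → d = 6371·c ≈ 15705.30 km.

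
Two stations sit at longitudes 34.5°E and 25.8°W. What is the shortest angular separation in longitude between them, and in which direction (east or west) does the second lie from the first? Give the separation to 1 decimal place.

Raw difference: -25.8 − 34.5 = -60.3°.
Normalise into (−180°, 180°]: -60.3° stays -60.3°.
Negative ⇒ the second point lies to the west; separation 60.3°.

60.3° west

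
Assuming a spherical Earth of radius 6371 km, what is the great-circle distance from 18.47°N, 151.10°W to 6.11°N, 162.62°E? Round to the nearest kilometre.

5195 km

Δλ = 162.62 − -151.10 = 313.72°; wrapped into (−180°, 180°]: -46.28°.
Δφ = 6.11 − 18.47 = -12.36°.
a = sin²(Δφ/2) + cos φ₁ · cos φ₂ · sin²(Δλ/2) = 0.157235.
c = 2·atan2(√a, √(1−a)) = 0.81546 rad → d = 6371·c ≈ 5195.32 km.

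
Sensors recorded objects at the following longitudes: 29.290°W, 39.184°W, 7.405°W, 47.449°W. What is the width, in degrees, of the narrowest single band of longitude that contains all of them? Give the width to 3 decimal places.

40.044°

Sort the longitudes: -47.449°, -39.184°, -29.290°, -7.405°.
Eastward gaps between consecutive values (wrapping around): 8.265°, 9.894°, 21.885°, 319.956°.
Largest gap = 319.956° ⇒ minimal covering band is its complement: 360° − 319.956° = 40.044°.
Band runs from -47.449° eastward to -7.405°.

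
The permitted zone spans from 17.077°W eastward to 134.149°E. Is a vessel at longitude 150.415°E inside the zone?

No

Band width going east from -17.077° to +134.149°: ((134.149 − -17.077) mod 360) = 151.226°.
Offset of +150.415° east of the west edge: ((150.415 − -17.077) mod 360) = 167.492°.
167.492° > 151.226° ⇒ outside.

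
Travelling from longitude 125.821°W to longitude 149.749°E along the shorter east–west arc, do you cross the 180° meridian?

Naïve |149.749 − -125.821| = 275.57° > 180°, so the shorter arc goes the other way round — across 180°.
Signed shortest Δλ = ((149.749 − -125.821 + 180) mod 360) − 180 = -84.43°.
Going west by 84.43° from -125.821° passes through 180° before reaching +149.749°.

Yes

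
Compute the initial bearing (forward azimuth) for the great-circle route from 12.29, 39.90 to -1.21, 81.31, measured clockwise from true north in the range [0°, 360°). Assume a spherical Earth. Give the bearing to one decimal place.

Δλ = 81.31 − 39.90 = 41.41°.
θ = atan2( sin Δλ · cos φ₂ , cos φ₁ · sin φ₂ − sin φ₁ · cos φ₂ · cos Δλ )
  = atan2(0.66130, -0.18024) = 105.246° → normalised to [0°, 360°): 105.246°.

105.2°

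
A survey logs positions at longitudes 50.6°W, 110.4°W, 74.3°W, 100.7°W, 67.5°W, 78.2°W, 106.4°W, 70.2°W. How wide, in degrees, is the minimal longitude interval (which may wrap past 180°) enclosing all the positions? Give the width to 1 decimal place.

Sort the longitudes: -110.4°, -106.4°, -100.7°, -78.2°, -74.3°, -70.2°, -67.5°, -50.6°.
Eastward gaps between consecutive values (wrapping around): 4.0°, 5.7°, 22.5°, 3.9°, 4.1°, 2.7°, 16.9°, 300.2°.
Largest gap = 300.2° ⇒ minimal covering band is its complement: 360° − 300.2° = 59.8°.
Band runs from -110.4° eastward to -50.6°.

59.8°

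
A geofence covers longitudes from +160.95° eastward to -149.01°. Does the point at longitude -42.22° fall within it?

No

Band width going east from +160.95° to -149.01°: ((-149.01 − 160.95) mod 360) = 50.04°.
Offset of -42.22° east of the west edge: ((-42.22 − 160.95) mod 360) = 156.83°.
156.83° > 50.04° ⇒ outside.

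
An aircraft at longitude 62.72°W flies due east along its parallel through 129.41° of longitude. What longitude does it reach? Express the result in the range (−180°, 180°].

Start at -62.72°; shift +129.41° → +66.69°.
+66.69° already lies in (−180°, 180°].

66.69°E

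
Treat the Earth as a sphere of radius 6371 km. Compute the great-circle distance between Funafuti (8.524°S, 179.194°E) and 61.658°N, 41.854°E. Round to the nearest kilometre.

13166 km

Δλ = 41.854 − 179.194 = -137.340°.
Δφ = 61.658 − -8.524 = 70.182°.
a = sin²(Δφ/2) + cos φ₁ · cos φ₂ · sin²(Δλ/2) = 0.737856.
c = 2·atan2(√a, √(1−a)) = 2.06657 rad → d = 6371·c ≈ 13166.12 km.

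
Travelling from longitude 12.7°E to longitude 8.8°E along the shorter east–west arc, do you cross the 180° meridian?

No

Signed shortest Δλ = ((8.8 − 12.7 + 180) mod 360) − 180 = -3.9°.
Going west by 3.9° from +12.7° reaches +8.8° without touching 180°.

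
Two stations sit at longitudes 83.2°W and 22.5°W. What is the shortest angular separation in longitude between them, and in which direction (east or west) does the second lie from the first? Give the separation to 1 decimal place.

Raw difference: -22.5 − -83.2 = 60.7°.
Normalise into (−180°, 180°]: 60.7° stays 60.7°.
Positive ⇒ the second point lies to the east; separation 60.7°.

60.7° east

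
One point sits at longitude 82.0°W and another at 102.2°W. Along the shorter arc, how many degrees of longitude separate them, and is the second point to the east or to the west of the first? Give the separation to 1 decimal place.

Raw difference: -102.2 − -82.0 = -20.2°.
Normalise into (−180°, 180°]: -20.2° stays -20.2°.
Negative ⇒ the second point lies to the west; separation 20.2°.

20.2° west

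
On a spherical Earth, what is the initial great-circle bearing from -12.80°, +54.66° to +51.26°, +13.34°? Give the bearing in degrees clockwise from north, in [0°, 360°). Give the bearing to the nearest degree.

Δλ = 13.34 − 54.66 = -41.32°.
θ = atan2( sin Δλ · cos φ₂ , cos φ₁ · sin φ₂ − sin φ₁ · cos φ₂ · cos Δλ )
  = atan2(-0.41318, 0.86474) = -25.539° → normalised to [0°, 360°): 334.461°.

334°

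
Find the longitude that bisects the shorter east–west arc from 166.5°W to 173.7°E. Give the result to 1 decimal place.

176.4°W

Signed shortest Δλ from -166.5° to +173.7° is -19.8°.
Midpoint longitude = -166.5° + (-19.8°)/2 = -166.5° − 9.9° = -176.4°.
(The naïve average (-166.5 + +173.7)/2 = 3.6° is on the wrong side of the globe.)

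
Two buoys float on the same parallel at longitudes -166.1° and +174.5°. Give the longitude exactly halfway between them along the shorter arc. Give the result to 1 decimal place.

-175.8°

Signed shortest Δλ from -166.1° to +174.5° is -19.4°.
Midpoint longitude = -166.1° + (-19.4°)/2 = -166.1° − 9.7° = -175.8°.
(The naïve average (-166.1 + +174.5)/2 = 4.2° is on the wrong side of the globe.)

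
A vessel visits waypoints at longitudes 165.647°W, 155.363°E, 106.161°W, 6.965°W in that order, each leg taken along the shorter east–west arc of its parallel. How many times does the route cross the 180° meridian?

2

Leg 1: -165.647° → +155.363°, shortest Δλ = -38.99° (west) — crosses 180°.
Leg 2: +155.363° → -106.161°, shortest Δλ = 98.476° (east) — crosses 180°.
Leg 3: -106.161° → -6.965°, shortest Δλ = 99.196° (east) — does not cross 180°.
Total crossings: 2.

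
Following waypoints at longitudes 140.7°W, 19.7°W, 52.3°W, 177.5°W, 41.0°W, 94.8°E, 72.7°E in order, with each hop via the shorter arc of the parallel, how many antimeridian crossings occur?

Leg 1: -140.7° → -19.7°, shortest Δλ = 121.0° (east) — does not cross 180°.
Leg 2: -19.7° → -52.3°, shortest Δλ = -32.6° (west) — does not cross 180°.
Leg 3: -52.3° → -177.5°, shortest Δλ = -125.2° (west) — does not cross 180°.
Leg 4: -177.5° → -41.0°, shortest Δλ = 136.5° (east) — does not cross 180°.
Leg 5: -41.0° → +94.8°, shortest Δλ = 135.8° (east) — does not cross 180°.
Leg 6: +94.8° → +72.7°, shortest Δλ = -22.1° (west) — does not cross 180°.
Total crossings: 0.

0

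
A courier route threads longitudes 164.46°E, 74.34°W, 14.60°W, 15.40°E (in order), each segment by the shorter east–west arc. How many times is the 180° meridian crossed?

1

Leg 1: +164.46° → -74.34°, shortest Δλ = 121.2° (east) — crosses 180°.
Leg 2: -74.34° → -14.60°, shortest Δλ = 59.74° (east) — does not cross 180°.
Leg 3: -14.60° → +15.40°, shortest Δλ = 30.0° (east) — does not cross 180°.
Total crossings: 1.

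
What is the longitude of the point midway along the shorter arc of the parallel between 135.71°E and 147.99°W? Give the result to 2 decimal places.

Signed shortest Δλ from +135.71° to -147.99° is +76.30°.
Midpoint longitude = +135.71° + (+76.30°)/2 = +135.71° + 38.15° = +173.86°.
(The naïve average (+135.71 + -147.99)/2 = -6.14° is on the wrong side of the globe.)

173.86°E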